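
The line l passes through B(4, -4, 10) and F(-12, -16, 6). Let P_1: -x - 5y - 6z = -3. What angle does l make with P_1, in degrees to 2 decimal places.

A direction vector for l is F − B = (-16, -12, -4).
sin θ = |n·v| / (|n||v|) = |100| / (√62 · √416) = 0.62267.
θ ≈ 38.51°.

38.51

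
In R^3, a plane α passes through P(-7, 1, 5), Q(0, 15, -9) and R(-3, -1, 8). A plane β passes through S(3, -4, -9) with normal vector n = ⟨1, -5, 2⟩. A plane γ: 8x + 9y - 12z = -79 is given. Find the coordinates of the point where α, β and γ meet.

PQ = (7, 14, -14), PR = (4, -2, 3); a normal to α is PQ × PR = (14, -77, -70).
Using P: α has equation 14x - 77y - 70z = -525.
β: n·r = n·S gives x - 5y + 2z = 5.
Solving the 3×3 linear system 14x - 77y - 70z = -525, x - 5y + 2z = 5, 8x + 9y - 12z = -79 (e.g. by elimination or Cramer's rule, determinant = -4998) gives (-2, 1, 6).

(-2, 1, 6)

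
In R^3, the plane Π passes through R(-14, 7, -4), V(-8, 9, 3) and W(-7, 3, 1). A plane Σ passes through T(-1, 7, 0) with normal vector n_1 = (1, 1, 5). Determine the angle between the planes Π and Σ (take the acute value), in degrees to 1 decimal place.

63.3

RV = (6, 2, 7), RW = (7, -4, 5); a normal to Π is RV × RW = (38, 19, -38).
Using R: Π has equation 38x + 19y - 38z = -247.
Σ: n_1·r = n_1·T gives x + y + 5z = 6.
cos θ = |n₁·n₂| / (|n₁||n₂|) = |-133| / (√3249 · √27).
θ = arccos(0.44905) ≈ 63.3°.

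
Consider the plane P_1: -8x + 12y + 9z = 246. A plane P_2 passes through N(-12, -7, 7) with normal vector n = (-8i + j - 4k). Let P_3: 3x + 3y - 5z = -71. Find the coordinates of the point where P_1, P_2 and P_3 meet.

(-12, 5, 10)

P_2: n·r = n·N gives -8x + y - 4z = 61.
Solving the 3×3 linear system -8x + 12y + 9z = 246, -8x + y - 4z = 61, 3x + 3y - 5z = -71 (e.g. by elimination or Cramer's rule, determinant = -923) gives (-12, 5, 10).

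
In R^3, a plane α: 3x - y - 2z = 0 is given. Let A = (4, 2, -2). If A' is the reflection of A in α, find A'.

(-2, 4, 2)

λ = (n·A − d)/|n|² = (14 − 0)/14 = 1.
Reflection = A − 2λn = (4, 2, -2) − 2·(3, -1, -2) = (-2, 4, 2).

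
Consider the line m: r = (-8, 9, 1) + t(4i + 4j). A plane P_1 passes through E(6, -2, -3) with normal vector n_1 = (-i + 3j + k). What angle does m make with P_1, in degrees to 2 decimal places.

25.24

P_1: n_1·r = n_1·E gives -x + 3y + z = -15.
sin θ = |n·v| / (|n||v|) = |8| / (√11 · √32) = 0.42640.
θ ≈ 25.24°.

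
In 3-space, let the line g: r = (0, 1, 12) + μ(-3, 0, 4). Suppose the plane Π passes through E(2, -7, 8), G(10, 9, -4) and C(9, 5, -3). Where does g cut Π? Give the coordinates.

(3, 1, 8)

EG = (8, 16, -12), EC = (7, 12, -11); a normal to Π is EG × EC = (-32, 4, -16).
Using E: Π has equation -32x + 4y - 16z = -220.
Substitute r = (0, 1, 12) + t(-3, 0, 4) into the plane: -188 + 32t = -220, so t = -1.
Intersection: (0, 1, 12) + (-1)·(-3, 0, 4) = (3, 1, 8).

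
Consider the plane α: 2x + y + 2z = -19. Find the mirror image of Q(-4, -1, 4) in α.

(-12, -5, -4)

λ = (n·Q − d)/|n|² = (-1 − (-19))/9 = 2.
Reflection = Q − 2λn = (-4, -1, 4) − 4·(2, 1, 2) = (-12, -5, -4).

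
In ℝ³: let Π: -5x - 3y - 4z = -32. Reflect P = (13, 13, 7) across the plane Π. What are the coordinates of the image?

(-7, 1, -9)

λ = (n·P − d)/|n|² = (-132 − (-32))/50 = -2.
Reflection = P − 2λn = (13, 13, 7) − (-4)·(-5, -3, -4) = (-7, 1, -9).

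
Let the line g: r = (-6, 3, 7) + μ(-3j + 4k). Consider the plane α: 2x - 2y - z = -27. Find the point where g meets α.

Substitute r = (-6, 3, 7) + t(0, -3, 4) into the plane: -25 + 2t = -27, so t = -1.
Intersection: (-6, 3, 7) + (-1)·(0, -3, 4) = (-6, 6, 3).

(-6, 6, 3)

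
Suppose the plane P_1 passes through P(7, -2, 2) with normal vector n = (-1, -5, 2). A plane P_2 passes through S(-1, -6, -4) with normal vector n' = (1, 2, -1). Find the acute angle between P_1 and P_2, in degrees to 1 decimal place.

14.3

P_1: n·r = n·P gives -x - 5y + 2z = 7.
P_2: n'·r = n'·S gives x + 2y - z = -9.
cos θ = |n₁·n₂| / (|n₁||n₂|) = |-13| / (√30 · √6).
θ = arccos(0.96896) ≈ 14.3°.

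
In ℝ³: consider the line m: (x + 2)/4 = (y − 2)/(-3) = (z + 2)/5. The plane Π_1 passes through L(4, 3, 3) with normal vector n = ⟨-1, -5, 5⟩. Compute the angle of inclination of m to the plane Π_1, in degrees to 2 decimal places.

45.47

m has direction (4, -3, 5) through (-2, 2, -2).
Π_1: n·r = n·L gives -x - 5y + 5z = -4.
sin θ = |n·v| / (|n||v|) = |36| / (√51 · √50) = 0.71291.
θ ≈ 45.47°.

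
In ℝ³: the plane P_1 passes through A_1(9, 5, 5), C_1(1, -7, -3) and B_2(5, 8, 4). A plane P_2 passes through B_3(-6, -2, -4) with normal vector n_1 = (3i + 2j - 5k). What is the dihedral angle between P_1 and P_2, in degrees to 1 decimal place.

4.8

A_1C_1 = (-8, -12, -8), A_1B_2 = (-4, 3, -1); a normal to P_1 is A_1C_1 × A_1B_2 = (36, 24, -72).
Using A_1: P_1 has equation 36x + 24y - 72z = 84.
P_2: n_1·r = n_1·B_3 gives 3x + 2y - 5z = -2.
cos θ = |n₁·n₂| / (|n₁||n₂|) = |516| / (√7056 · √38).
θ = arccos(0.99650) ≈ 4.8°.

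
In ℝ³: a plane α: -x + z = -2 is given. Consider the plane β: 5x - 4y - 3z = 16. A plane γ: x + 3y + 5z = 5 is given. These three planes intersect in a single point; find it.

(3, -1, 1)

Solving the 3×3 linear system -x + z = -2, 5x - 4y - 3z = 16, x + 3y + 5z = 5 (e.g. by elimination or Cramer's rule, determinant = 30) gives (3, -1, 1).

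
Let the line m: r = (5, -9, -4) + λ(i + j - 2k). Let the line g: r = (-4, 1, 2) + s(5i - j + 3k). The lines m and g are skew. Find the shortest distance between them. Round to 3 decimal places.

12.193

Common perpendicular direction n = (1, 1, -2) × (5, -1, 3) = (1, -13, -6).
With w = (-4, 1, 2) − (5, -9, -4) = (-9, 10, 6), w · n = -175.
Distance = |w · n| / |n| = |-175| / √206 ≈ 12.193.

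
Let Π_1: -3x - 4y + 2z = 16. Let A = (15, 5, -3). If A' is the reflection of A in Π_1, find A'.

λ = (n·A − d)/|n|² = (-71 − 16)/29 = -3.
Reflection = A − 2λn = (15, 5, -3) − (-6)·(-3, -4, 2) = (-3, -19, 9).

(-3, -19, 9)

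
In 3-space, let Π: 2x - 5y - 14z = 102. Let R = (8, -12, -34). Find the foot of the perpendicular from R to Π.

Foot = R − λn with λ = (n·R − d)/|n|² = (552 − 102)/225 = 2.
Foot = (8, -12, -34) − 2·(2, -5, -14) = (4, -2, -6).

(4, -2, -6)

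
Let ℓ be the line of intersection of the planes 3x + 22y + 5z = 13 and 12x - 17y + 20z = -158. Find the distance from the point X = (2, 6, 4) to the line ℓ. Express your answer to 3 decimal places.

10.562

Direction of ℓ: (3, 22, 5) × (12, -17, 20) = (525, 0, -315).
A point on ℓ: solving the two plane equations with x = -2 gives (-2, 2, -5).
Taking (-2, 2, -5) on ℓ with direction v = (525, 0, -315): w = X − (-2, 2, -5) = (4, 4, 9), and w × v = (-1260, 5985, -2100).
Distance = |w × v| / |v| = √41817825 / √374850 ≈ 10.562.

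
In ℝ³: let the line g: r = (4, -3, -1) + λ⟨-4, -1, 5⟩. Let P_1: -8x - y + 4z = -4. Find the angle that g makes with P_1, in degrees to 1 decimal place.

65.3

sin θ = |n·v| / (|n||v|) = |53| / (√81 · √42) = 0.90868.
θ ≈ 65.3°.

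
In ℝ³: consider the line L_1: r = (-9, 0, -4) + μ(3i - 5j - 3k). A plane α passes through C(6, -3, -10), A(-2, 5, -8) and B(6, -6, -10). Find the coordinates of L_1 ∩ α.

CA = (-8, 8, 2), CB = (0, -3, 0); a normal to α is CA × CB = (6, 0, 24).
Using C: α has equation 6x + 24z = -204.
Substitute r = (-9, 0, -4) + t(3, -5, -3) into the plane: -150 + (-54)t = -204, so t = 1.
Intersection: (-9, 0, -4) + 1·(3, -5, -3) = (-6, -5, -7).

(-6, -5, -7)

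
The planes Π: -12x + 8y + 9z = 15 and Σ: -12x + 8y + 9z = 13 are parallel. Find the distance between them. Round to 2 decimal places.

Same normal n = (-12, 8, 9) with |n| = √289; distance = |15 − 13| / |n| = 2/√289 ≈ 0.12.

0.12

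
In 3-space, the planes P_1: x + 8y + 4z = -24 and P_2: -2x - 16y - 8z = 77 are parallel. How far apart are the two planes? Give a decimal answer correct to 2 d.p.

Rescale P_2 by 1/(-2): x + 8y + 4z = -77/2. Then distance = |-24 − (-77/2)| / √81 ≈ 1.61.

1.61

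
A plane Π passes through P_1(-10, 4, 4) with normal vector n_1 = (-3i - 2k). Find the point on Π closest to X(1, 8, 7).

(-8, 8, 1)

Π: n_1·r = n_1·P_1 gives -3x - 2z = 22.
Foot = X − λn with λ = (n·X − d)/|n|² = (-17 − 22)/13 = -3.
Foot = (1, 8, 7) − (-3)·(-3, 0, -2) = (-8, 8, 1).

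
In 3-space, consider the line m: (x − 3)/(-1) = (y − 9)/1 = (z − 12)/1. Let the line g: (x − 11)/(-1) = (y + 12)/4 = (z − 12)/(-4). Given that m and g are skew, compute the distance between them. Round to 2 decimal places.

m has direction (-1, 1, 1) through (3, 9, 12).
g has direction (-1, 4, -4) through (11, -12, 12).
Common perpendicular direction n = (-1, 1, 1) × (-1, 4, -4) = (-8, -5, -3).
With w = (11, -12, 12) − (3, 9, 12) = (8, -21, 0), w · n = 41.
Distance = |w · n| / |n| = |41| / √98 ≈ 4.14.

4.14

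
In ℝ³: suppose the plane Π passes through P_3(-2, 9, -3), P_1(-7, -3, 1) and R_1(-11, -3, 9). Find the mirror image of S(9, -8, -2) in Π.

(-15, -2, -14)

P_3P_1 = (-5, -12, 4), P_3R_1 = (-9, -12, 12); a normal to Π is P_3P_1 × P_3R_1 = (-96, 24, -48).
Using P_3: Π has equation -96x + 24y - 48z = 552.
λ = (n·S − d)/|n|² = (-960 − 552)/12096 = -1/8.
Reflection = S − 2λn = (9, -8, -2) − (-1/4)·(-96, 24, -48) = (-15, -2, -14).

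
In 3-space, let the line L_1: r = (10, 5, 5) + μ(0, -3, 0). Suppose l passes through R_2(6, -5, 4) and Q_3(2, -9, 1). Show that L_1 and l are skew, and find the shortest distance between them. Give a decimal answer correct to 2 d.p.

A direction vector for l is Q_3 − R_2 = (-4, -4, -3).
Common perpendicular direction n = (0, -3, 0) × (-4, -4, -3) = (9, 0, -12).
With w = (6, -5, 4) − (10, 5, 5) = (-4, -10, -1), w · n = -24.
Since n ≠ 0 the lines are not parallel, and w · n = -24 ≠ 0 so they do not intersect; hence they are skew.
Distance = |w · n| / |n| = |-24| / √225 ≈ 1.60.

1.60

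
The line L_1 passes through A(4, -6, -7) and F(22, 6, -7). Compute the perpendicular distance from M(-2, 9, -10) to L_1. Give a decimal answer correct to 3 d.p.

16.091

A direction vector for L_1 is F − A = (18, 12, 0).
Taking (4, -6, -7) on L_1 with direction v = (18, 12, 0): w = M − (4, -6, -7) = (-6, 15, -3), and w × v = (36, -54, -342).
Distance = |w × v| / |v| = √121176 / √468 ≈ 16.091.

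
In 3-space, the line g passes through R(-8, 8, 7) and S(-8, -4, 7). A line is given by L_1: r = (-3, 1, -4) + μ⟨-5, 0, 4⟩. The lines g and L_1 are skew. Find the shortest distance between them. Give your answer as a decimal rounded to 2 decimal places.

5.47

A direction vector for g is S − R = (0, -12, 0).
Common perpendicular direction n = (0, -12, 0) × (-5, 0, 4) = (-48, 0, -60).
With w = (-3, 1, -4) − (-8, 8, 7) = (5, -7, -11), w · n = 420.
Distance = |w · n| / |n| = |420| / √5904 ≈ 5.47.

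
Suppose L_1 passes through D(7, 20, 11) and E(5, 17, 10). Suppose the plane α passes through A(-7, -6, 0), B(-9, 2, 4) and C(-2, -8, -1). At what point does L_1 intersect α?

A direction vector for L_1 is E − D = (-2, -3, -1).
AB = (-2, 8, 4), AC = (5, -2, -1); a normal to α is AB × AC = (0, 18, -36).
Using A: α has equation 18y - 36z = -108.
Substitute r = (7, 20, 11) + t(-2, -3, -1) into the plane: -36 + (-18)t = -108, so t = 4.
Intersection: (7, 20, 11) + 4·(-2, -3, -1) = (-1, 8, 7).

(-1, 8, 7)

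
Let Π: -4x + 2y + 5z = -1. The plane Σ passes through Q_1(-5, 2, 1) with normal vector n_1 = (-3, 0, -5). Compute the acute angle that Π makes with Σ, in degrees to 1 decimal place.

70.6

Σ: n_1·r = n_1·Q_1 gives -3x - 5z = 10.
cos θ = |n₁·n₂| / (|n₁||n₂|) = |-13| / (√45 · √34).
θ = arccos(0.33235) ≈ 70.6°.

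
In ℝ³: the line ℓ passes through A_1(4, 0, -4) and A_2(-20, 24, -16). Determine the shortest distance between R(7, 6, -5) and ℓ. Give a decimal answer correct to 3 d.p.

A direction vector for ℓ is A_2 − A_1 = (-24, 24, -12).
Taking (4, 0, -4) on ℓ with direction v = (-24, 24, -12): w = R − (4, 0, -4) = (3, 6, -1), and w × v = (-48, 60, 216).
Distance = |w × v| / |v| = √52560 / √1296 ≈ 6.368.

6.368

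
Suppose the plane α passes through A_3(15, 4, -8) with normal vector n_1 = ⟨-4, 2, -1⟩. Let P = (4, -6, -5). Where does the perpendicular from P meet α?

α: n_1·r = n_1·A_3 gives -4x + 2y - z = -44.
Foot = P − λn with λ = (n·P − d)/|n|² = (-23 − (-44))/21 = 1.
Foot = (4, -6, -5) − 1·(-4, 2, -1) = (8, -8, -4).

(8, -8, -4)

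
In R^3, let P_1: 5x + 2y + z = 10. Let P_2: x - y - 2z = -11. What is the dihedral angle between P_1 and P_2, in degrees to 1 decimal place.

85.7

cos θ = |n₁·n₂| / (|n₁||n₂|) = |1| / (√30 · √6).
θ = arccos(0.07454) ≈ 85.7°.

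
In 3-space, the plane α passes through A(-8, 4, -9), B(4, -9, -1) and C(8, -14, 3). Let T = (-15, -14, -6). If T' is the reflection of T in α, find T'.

AB = (12, -13, 8), AC = (16, -18, 12); a normal to α is AB × AC = (-12, -16, -8).
Using A: α has equation -12x - 16y - 8z = 104.
λ = (n·T − d)/|n|² = (452 − 104)/464 = 3/4.
Reflection = T − 2λn = (-15, -14, -6) − (3/2)·(-12, -16, -8) = (3, 10, 6).

(3, 10, 6)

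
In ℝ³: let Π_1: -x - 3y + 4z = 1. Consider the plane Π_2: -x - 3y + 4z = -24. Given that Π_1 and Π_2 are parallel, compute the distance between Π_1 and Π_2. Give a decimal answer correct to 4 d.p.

4.9029

Same normal n = (-1, -3, 4) with |n| = √26; distance = |1 − (-24)| / |n| = 25/√26 ≈ 4.9029.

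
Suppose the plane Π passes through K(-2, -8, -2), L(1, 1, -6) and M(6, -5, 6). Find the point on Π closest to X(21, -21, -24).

(-3, -5, -6)

KL = (3, 9, -4), KM = (8, 3, 8); a normal to Π is KL × KM = (84, -56, -63).
Using K: Π has equation 84x - 56y - 63z = 406.
Foot = X − λn with λ = (n·X − d)/|n|² = (4452 − 406)/14161 = 2/7.
Foot = (21, -21, -24) − (2/7)·(84, -56, -63) = (-3, -5, -6).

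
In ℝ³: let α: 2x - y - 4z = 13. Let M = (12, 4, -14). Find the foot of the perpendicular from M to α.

(6, 7, -2)

Foot = M − λn with λ = (n·M − d)/|n|² = (76 − 13)/21 = 3.
Foot = (12, 4, -14) − 3·(2, -1, -4) = (6, 7, -2).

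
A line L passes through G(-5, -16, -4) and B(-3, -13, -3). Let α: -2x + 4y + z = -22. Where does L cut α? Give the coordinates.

(3, -4, 0)

A direction vector for L is B − G = (2, 3, 1).
Substitute r = (-5, -16, -4) + t(2, 3, 1) into the plane: -58 + 9t = -22, so t = 4.
Intersection: (-5, -16, -4) + 4·(2, 3, 1) = (3, -4, 0).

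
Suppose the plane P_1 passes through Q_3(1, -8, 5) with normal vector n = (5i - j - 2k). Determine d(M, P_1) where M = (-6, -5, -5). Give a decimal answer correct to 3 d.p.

P_1: n·r = n·Q_3 gives 5x - y - 2z = 3.
n·M − d = (5)·(-6) + (-1)·(-5) + (-2)·(-5) − 3 = -18; |n| = √30.
Distance = |-18| / √30 = 18/√30 ≈ 3.286.

3.286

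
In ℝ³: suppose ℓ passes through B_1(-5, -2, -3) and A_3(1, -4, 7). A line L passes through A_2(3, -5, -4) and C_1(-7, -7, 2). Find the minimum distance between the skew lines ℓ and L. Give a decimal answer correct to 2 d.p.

A direction vector for ℓ is A_3 − B_1 = (6, -2, 10).
A direction vector for L is C_1 − A_2 = (-10, -2, 6).
Common perpendicular direction n = (6, -2, 10) × (-10, -2, 6) = (8, -136, -32).
With w = (3, -5, -4) − (-5, -2, -3) = (8, -3, -1), w · n = 504.
Distance = |w · n| / |n| = |504| / √19584 ≈ 3.60.

3.60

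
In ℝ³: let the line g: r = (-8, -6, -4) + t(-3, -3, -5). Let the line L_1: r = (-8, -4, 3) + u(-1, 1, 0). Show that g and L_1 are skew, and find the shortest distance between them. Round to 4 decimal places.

3.4506

Common perpendicular direction n = (-3, -3, -5) × (-1, 1, 0) = (5, 5, -6).
With w = (-8, -4, 3) − (-8, -6, -4) = (0, 2, 7), w · n = -32.
Since n ≠ 0 the lines are not parallel, and w · n = -32 ≠ 0 so they do not intersect; hence they are skew.
Distance = |w · n| / |n| = |-32| / √86 ≈ 3.4506.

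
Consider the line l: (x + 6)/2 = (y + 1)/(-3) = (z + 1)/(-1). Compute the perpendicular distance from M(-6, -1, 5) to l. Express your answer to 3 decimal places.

5.782

l has direction (2, -3, -1) through (-6, -1, -1).
Taking (-6, -1, -1) on l with direction v = (2, -3, -1): w = M − (-6, -1, -1) = (0, 0, 6), and w × v = (18, 12, 0).
Distance = |w × v| / |v| = √468 / √14 ≈ 5.782.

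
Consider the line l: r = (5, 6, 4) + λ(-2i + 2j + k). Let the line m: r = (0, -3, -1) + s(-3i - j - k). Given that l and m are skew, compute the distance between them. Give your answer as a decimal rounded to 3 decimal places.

Common perpendicular direction n = (-2, 2, 1) × (-3, -1, -1) = (-1, -5, 8).
With w = (0, -3, -1) − (5, 6, 4) = (-5, -9, -5), w · n = 10.
Distance = |w · n| / |n| = |10| / √90 ≈ 1.054.

1.054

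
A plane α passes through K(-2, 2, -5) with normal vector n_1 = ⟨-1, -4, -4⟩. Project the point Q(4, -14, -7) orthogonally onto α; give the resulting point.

α: n_1·r = n_1·K gives -x - 4y - 4z = 14.
Foot = Q − λn with λ = (n·Q − d)/|n|² = (80 − 14)/33 = 2.
Foot = (4, -14, -7) − 2·(-1, -4, -4) = (6, -6, 1).

(6, -6, 1)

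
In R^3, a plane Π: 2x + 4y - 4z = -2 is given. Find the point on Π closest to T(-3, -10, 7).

Foot = T − λn with λ = (n·T − d)/|n|² = (-74 − (-2))/36 = -2.
Foot = (-3, -10, 7) − (-2)·(2, 4, -4) = (1, -2, -1).

(1, -2, -1)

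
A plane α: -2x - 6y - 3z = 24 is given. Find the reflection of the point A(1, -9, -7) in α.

λ = (n·A − d)/|n|² = (73 − 24)/49 = 1.
Reflection = A − 2λn = (1, -9, -7) − 2·(-2, -6, -3) = (5, 3, -1).

(5, 3, -1)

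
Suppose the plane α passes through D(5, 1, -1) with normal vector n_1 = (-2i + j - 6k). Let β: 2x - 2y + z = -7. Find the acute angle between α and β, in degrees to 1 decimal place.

51.3

α: n_1·r = n_1·D gives -2x + y - 6z = -3.
cos θ = |n₁·n₂| / (|n₁||n₂|) = |-12| / (√41 · √9).
θ = arccos(0.62470) ≈ 51.3°.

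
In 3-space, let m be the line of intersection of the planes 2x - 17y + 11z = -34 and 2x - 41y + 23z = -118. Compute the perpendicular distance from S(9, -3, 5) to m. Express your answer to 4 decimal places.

Direction of m: (2, -17, 11) × (2, -41, 23) = (60, -24, -48).
A point on m: solving the two plane equations with x = 9 gives (9, 5, 3).
Taking (9, 5, 3) on m with direction v = (60, -24, -48): w = S − (9, 5, 3) = (0, -8, 2), and w × v = (432, 120, 480).
Distance = |w × v| / |v| = √431424 / √6480 ≈ 8.1595.

8.1595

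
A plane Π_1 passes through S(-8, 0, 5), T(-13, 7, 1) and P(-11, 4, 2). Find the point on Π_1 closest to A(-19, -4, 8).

(-9, 2, 6)

ST = (-5, 7, -4), SP = (-3, 4, -3); a normal to Π_1 is ST × SP = (-5, -3, 1).
Using S: Π_1 has equation -5x - 3y + z = 45.
Foot = A − λn with λ = (n·A − d)/|n|² = (115 − 45)/35 = 2.
Foot = (-19, -4, 8) − 2·(-5, -3, 1) = (-9, 2, 6).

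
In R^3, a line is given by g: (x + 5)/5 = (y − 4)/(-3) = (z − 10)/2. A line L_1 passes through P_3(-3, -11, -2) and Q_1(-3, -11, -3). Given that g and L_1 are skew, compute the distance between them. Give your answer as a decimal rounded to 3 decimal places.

11.833

g has direction (5, -3, 2) through (-5, 4, 10).
A direction vector for L_1 is Q_1 − P_3 = (0, 0, -1).
Common perpendicular direction n = (5, -3, 2) × (0, 0, -1) = (3, 5, 0).
With w = (-3, -11, -2) − (-5, 4, 10) = (2, -15, -12), w · n = -69.
Distance = |w · n| / |n| = |-69| / √34 ≈ 11.833.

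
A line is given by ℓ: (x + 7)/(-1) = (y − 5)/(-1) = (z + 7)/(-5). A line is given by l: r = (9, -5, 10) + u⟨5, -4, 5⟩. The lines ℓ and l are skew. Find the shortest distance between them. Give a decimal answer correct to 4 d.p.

1.4133

ℓ has direction (-1, -1, -5) through (-7, 5, -7).
Common perpendicular direction n = (-1, -1, -5) × (5, -4, 5) = (-25, -20, 9).
With w = (9, -5, 10) − (-7, 5, -7) = (16, -10, 17), w · n = -47.
Distance = |w · n| / |n| = |-47| / √1106 ≈ 1.4133.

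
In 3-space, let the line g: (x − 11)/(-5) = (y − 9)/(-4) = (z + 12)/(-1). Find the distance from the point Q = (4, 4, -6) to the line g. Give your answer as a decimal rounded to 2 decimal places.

g has direction (-5, -4, -1) through (11, 9, -12).
Taking (11, 9, -12) on g with direction v = (-5, -4, -1): w = Q − (11, 9, -12) = (-7, -5, 6), and w × v = (29, -37, 3).
Distance = |w × v| / |v| = √2219 / √42 ≈ 7.27.

7.27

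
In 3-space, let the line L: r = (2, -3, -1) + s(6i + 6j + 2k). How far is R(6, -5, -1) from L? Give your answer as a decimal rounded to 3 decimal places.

4.255

Taking (2, -3, -1) on L with direction v = (6, 6, 2): w = R − (2, -3, -1) = (4, -2, 0), and w × v = (-4, -8, 36).
Distance = |w × v| / |v| = √1376 / √76 ≈ 4.255.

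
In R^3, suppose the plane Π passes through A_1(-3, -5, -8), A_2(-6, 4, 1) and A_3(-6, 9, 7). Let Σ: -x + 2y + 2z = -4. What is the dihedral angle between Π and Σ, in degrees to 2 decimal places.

A_1A_2 = (-3, 9, 9), A_1A_3 = (-3, 14, 15); a normal to Π is A_1A_2 × A_1A_3 = (9, 18, -15).
Using A_1: Π has equation 9x + 18y - 15z = 3.
cos θ = |n₁·n₂| / (|n₁||n₂|) = |-3| / (√630 · √9).
θ = arccos(0.03984) ≈ 87.72°.

87.72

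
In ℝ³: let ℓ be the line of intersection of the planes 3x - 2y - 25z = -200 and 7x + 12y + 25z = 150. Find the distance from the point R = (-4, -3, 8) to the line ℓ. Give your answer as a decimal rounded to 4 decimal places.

1.4280

Direction of ℓ: (3, -2, -25) × (7, 12, 25) = (250, -250, 50).
A point on ℓ: solving the two plane equations with x = 3 gives (3, -8, 9).
Taking (3, -8, 9) on ℓ with direction v = (250, -250, 50): w = R − (3, -8, 9) = (-7, 5, -1), and w × v = (0, 100, 500).
Distance = |w × v| / |v| = √260000 / √127500 ≈ 1.4280.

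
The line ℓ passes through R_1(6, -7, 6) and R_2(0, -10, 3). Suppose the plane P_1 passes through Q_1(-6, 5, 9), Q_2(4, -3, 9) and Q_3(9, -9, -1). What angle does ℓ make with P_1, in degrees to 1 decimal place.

A direction vector for ℓ is R_2 − R_1 = (-6, -3, -3).
Q_1Q_2 = (10, -8, 0), Q_1Q_3 = (15, -14, -10); a normal to P_1 is Q_1Q_2 × Q_1Q_3 = (80, 100, -20).
Using Q_1: P_1 has equation 80x + 100y - 20z = -160.
sin θ = |n·v| / (|n||v|) = |-720| / (√16800 · √54) = 0.75593.
θ ≈ 49.1°.

49.1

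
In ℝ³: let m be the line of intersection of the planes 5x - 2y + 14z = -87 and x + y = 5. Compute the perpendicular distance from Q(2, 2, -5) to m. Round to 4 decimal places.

1.7951

Direction of m: (5, -2, 14) × (1, 1, 0) = (-14, 14, 7).
A point on m: solving the two plane equations with x = 1 gives (1, 4, -6).
Taking (1, 4, -6) on m with direction v = (-14, 14, 7): w = Q − (1, 4, -6) = (1, -2, 1), and w × v = (-28, -21, -14).
Distance = |w × v| / |v| = √1421 / √441 ≈ 1.7951.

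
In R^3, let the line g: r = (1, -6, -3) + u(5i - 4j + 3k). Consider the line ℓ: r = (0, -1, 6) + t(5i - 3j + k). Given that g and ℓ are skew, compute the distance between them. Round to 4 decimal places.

Common perpendicular direction n = (5, -4, 3) × (5, -3, 1) = (5, 10, 5).
With w = (0, -1, 6) − (1, -6, -3) = (-1, 5, 9), w · n = 90.
Distance = |w · n| / |n| = |90| / √150 ≈ 7.3485.

7.3485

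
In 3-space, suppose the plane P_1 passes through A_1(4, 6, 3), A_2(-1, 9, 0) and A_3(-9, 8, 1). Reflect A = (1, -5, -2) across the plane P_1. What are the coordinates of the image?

A_1A_2 = (-5, 3, -3), A_1A_3 = (-13, 2, -2); a normal to P_1 is A_1A_2 × A_1A_3 = (0, 29, 29).
Using A_1: P_1 has equation 29y + 29z = 261.
λ = (n·A − d)/|n|² = (-203 − 261)/1682 = -8/29.
Reflection = A − 2λn = (1, -5, -2) − (-16/29)·(0, 29, 29) = (1, 11, 14).

(1, 11, 14)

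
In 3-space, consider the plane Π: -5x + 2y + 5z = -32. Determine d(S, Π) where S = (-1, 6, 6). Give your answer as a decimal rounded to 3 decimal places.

10.751

n·S − d = (-5)·(-1) + (2)·(6) + (5)·(6) − (-32) = 79; |n| = √54.
Distance = |79| / √54 = 79/√54 ≈ 10.751.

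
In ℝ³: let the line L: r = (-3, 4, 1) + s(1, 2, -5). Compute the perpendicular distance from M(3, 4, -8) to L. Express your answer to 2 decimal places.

5.50

Taking (-3, 4, 1) on L with direction v = (1, 2, -5): w = M − (-3, 4, 1) = (6, 0, -9), and w × v = (18, 21, 12).
Distance = |w × v| / |v| = √909 / √30 ≈ 5.50.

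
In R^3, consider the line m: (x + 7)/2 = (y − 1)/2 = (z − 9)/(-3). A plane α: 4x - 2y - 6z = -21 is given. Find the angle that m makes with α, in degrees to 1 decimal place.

45.5

m has direction (2, 2, -3) through (-7, 1, 9).
sin θ = |n·v| / (|n||v|) = |22| / (√56 · √17) = 0.71302.
θ ≈ 45.5°.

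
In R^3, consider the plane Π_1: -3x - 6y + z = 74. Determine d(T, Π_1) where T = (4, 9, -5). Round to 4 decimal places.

n·T − d = (-3)·(4) + (-6)·(9) + (1)·(-5) − 74 = -145; |n| = √46.
Distance = |-145| / √46 = 145/√46 ≈ 21.3791.

21.3791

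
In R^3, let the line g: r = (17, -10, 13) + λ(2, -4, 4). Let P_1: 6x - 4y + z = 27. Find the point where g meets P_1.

(9, 6, -3)

Substitute r = (17, -10, 13) + t(2, -4, 4) into the plane: 155 + 32t = 27, so t = -4.
Intersection: (17, -10, 13) + (-4)·(2, -4, 4) = (9, 6, -3).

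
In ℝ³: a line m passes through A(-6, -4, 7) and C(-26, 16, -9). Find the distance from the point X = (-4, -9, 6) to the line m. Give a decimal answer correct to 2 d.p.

A direction vector for m is C − A = (-20, 20, -16).
Taking (-6, -4, 7) on m with direction v = (-20, 20, -16): w = X − (-6, -4, 7) = (2, -5, -1), and w × v = (100, 52, -60).
Distance = |w × v| / |v| = √16304 / √1056 ≈ 3.93.

3.93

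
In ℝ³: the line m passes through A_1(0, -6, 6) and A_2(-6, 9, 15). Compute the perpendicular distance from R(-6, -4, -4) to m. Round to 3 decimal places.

11.761

A direction vector for m is A_2 − A_1 = (-6, 15, 9).
Taking (0, -6, 6) on m with direction v = (-6, 15, 9): w = R − (0, -6, 6) = (-6, 2, -10), and w × v = (168, 114, -78).
Distance = |w × v| / |v| = √47304 / √342 ≈ 11.761.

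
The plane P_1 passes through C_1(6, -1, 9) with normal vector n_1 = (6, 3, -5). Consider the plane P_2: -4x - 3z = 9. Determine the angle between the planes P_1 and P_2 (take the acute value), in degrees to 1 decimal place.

P_1: n_1·r = n_1·C_1 gives 6x + 3y - 5z = -12.
cos θ = |n₁·n₂| / (|n₁||n₂|) = |-9| / (√70 · √25).
θ = arccos(0.21514) ≈ 77.6°.

77.6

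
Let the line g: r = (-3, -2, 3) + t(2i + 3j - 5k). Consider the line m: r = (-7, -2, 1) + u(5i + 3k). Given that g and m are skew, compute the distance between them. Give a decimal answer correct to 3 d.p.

Common perpendicular direction n = (2, 3, -5) × (5, 0, 3) = (9, -31, -15).
With w = (-7, -2, 1) − (-3, -2, 3) = (-4, 0, -2), w · n = -6.
Distance = |w · n| / |n| = |-6| / √1267 ≈ 0.169.

0.169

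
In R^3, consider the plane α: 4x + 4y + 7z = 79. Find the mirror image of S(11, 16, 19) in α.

λ = (n·S − d)/|n|² = (241 − 79)/81 = 2.
Reflection = S − 2λn = (11, 16, 19) − 4·(4, 4, 7) = (-5, 0, -9).

(-5, 0, -9)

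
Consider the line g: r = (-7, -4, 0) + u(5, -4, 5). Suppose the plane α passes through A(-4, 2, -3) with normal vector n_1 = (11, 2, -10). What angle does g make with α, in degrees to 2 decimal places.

α: n_1·r = n_1·A gives 11x + 2y - 10z = -10.
sin θ = |n·v| / (|n||v|) = |-3| / (√225 · √66) = 0.02462.
θ ≈ 1.41°.

1.41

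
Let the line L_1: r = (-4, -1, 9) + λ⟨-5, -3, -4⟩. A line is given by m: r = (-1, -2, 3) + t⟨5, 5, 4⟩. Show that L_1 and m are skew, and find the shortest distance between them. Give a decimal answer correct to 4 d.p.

Common perpendicular direction n = (-5, -3, -4) × (5, 5, 4) = (8, 0, -10).
With w = (-1, -2, 3) − (-4, -1, 9) = (3, -1, -6), w · n = 84.
Since n ≠ 0 the lines are not parallel, and w · n = 84 ≠ 0 so they do not intersect; hence they are skew.
Distance = |w · n| / |n| = |84| / √164 ≈ 6.5593.

6.5593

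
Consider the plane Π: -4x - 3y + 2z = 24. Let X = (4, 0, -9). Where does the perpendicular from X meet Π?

Foot = X − λn with λ = (n·X − d)/|n|² = (-34 − 24)/29 = -2.
Foot = (4, 0, -9) − (-2)·(-4, -3, 2) = (-4, -6, -5).

(-4, -6, -5)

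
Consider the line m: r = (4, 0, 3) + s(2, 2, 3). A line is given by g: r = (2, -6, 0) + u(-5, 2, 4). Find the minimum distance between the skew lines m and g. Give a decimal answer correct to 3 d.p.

Common perpendicular direction n = (2, 2, 3) × (-5, 2, 4) = (2, -23, 14).
With w = (2, -6, 0) − (4, 0, 3) = (-2, -6, -3), w · n = 92.
Distance = |w · n| / |n| = |92| / √729 ≈ 3.407.

3.407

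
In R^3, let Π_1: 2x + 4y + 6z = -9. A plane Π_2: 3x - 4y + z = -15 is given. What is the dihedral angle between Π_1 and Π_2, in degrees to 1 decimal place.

84.0

cos θ = |n₁·n₂| / (|n₁||n₂|) = |-4| / (√56 · √26).
θ = arccos(0.10483) ≈ 84.0°.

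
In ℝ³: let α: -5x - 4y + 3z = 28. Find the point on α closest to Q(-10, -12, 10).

Foot = Q − λn with λ = (n·Q − d)/|n|² = (128 − 28)/50 = 2.
Foot = (-10, -12, 10) − 2·(-5, -4, 3) = (0, -4, 4).

(0, -4, 4)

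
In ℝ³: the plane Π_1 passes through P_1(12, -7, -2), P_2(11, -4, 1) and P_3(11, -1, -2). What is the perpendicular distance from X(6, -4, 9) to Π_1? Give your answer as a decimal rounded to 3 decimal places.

3.569

P_1P_2 = (-1, 3, 3), P_1P_3 = (-1, 6, 0); a normal to Π_1 is P_1P_2 × P_1P_3 = (-18, -3, -3).
Using P_1: Π_1 has equation -18x - 3y - 3z = -189.
n·X − d = (-18)·(6) + (-3)·(-4) + (-3)·(9) − (-189) = 66; |n| = √342.
Distance = |66| / √342 = 66/√342 ≈ 3.569.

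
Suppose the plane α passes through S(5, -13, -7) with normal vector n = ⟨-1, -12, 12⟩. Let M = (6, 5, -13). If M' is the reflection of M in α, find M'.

α: n·r = n·S gives -x - 12y + 12z = 67.
λ = (n·M − d)/|n|² = (-222 − 67)/289 = -1.
Reflection = M − 2λn = (6, 5, -13) − (-2)·(-1, -12, 12) = (4, -19, 11).

(4, -19, 11)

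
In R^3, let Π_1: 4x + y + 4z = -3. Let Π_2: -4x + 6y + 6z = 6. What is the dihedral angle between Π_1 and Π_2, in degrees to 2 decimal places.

cos θ = |n₁·n₂| / (|n₁||n₂|) = |14| / (√33 · √88).
θ = arccos(0.25979) ≈ 74.94°.

74.94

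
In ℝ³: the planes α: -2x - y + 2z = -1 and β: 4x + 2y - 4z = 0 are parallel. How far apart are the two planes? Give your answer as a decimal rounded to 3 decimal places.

Rescale β by 1/(-2): -2x - y + 2z = 0. Then distance = |-1 − 0| / √9 ≈ 0.333.

0.333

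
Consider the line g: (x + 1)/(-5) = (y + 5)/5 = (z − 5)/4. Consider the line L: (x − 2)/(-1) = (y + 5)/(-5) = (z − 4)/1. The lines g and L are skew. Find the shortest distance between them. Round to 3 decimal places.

1.152

g has direction (-5, 5, 4) through (-1, -5, 5).
L has direction (-1, -5, 1) through (2, -5, 4).
Common perpendicular direction n = (-5, 5, 4) × (-1, -5, 1) = (25, 1, 30).
With w = (2, -5, 4) − (-1, -5, 5) = (3, 0, -1), w · n = 45.
Distance = |w · n| / |n| = |45| / √1526 ≈ 1.152.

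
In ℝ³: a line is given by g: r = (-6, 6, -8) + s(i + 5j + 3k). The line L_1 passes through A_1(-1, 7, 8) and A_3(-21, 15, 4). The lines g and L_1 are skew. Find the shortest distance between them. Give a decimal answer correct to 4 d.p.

11.2238

A direction vector for L_1 is A_3 − A_1 = (-20, 8, -4).
Common perpendicular direction n = (1, 5, 3) × (-20, 8, -4) = (-44, -56, 108).
With w = (-1, 7, 8) − (-6, 6, -8) = (5, 1, 16), w · n = 1452.
Distance = |w · n| / |n| = |1452| / √16736 ≈ 11.2238.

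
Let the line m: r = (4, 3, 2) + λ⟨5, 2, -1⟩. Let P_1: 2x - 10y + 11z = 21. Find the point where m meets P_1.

Substitute r = (4, 3, 2) + t(5, 2, -1) into the plane: 0 + (-21)t = 21, so t = -1.
Intersection: (4, 3, 2) + (-1)·(5, 2, -1) = (-1, 1, 3).

(-1, 1, 3)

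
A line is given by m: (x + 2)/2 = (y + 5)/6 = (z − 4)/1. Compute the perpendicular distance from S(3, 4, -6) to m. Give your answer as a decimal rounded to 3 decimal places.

m has direction (2, 6, 1) through (-2, -5, 4).
Taking (-2, -5, 4) on m with direction v = (2, 6, 1): w = S − (-2, -5, 4) = (5, 9, -10), and w × v = (69, -25, 12).
Distance = |w × v| / |v| = √5530 / √41 ≈ 11.614.

11.614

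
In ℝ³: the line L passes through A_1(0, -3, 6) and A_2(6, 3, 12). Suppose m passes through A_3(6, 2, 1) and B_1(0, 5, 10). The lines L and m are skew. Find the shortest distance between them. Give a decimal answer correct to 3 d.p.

4.542

A direction vector for L is A_2 − A_1 = (6, 6, 6).
A direction vector for m is B_1 − A_3 = (-6, 3, 9).
Common perpendicular direction n = (6, 6, 6) × (-6, 3, 9) = (36, -90, 54).
With w = (6, 2, 1) − (0, -3, 6) = (6, 5, -5), w · n = -504.
Distance = |w · n| / |n| = |-504| / √12312 ≈ 4.542.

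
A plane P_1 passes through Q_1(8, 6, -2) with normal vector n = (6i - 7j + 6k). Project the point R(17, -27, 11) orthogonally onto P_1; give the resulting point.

P_1: n·r = n·Q_1 gives 6x - 7y + 6z = -6.
Foot = R − λn with λ = (n·R − d)/|n|² = (357 − (-6))/121 = 3.
Foot = (17, -27, 11) − 3·(6, -7, 6) = (-1, -6, -7).

(-1, -6, -7)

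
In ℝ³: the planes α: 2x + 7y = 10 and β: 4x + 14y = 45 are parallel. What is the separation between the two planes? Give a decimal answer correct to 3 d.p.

Rescale β by 1/2: 2x + 7y = 45/2. Then distance = |10 − (45/2)| / √53 ≈ 1.717.

1.717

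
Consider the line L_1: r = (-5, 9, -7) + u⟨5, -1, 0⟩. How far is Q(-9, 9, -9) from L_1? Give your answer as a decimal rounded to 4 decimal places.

Taking (-5, 9, -7) on L_1 with direction v = (5, -1, 0): w = Q − (-5, 9, -7) = (-4, 0, -2), and w × v = (-2, -10, 4).
Distance = |w × v| / |v| = √120 / √26 ≈ 2.1483.

2.1483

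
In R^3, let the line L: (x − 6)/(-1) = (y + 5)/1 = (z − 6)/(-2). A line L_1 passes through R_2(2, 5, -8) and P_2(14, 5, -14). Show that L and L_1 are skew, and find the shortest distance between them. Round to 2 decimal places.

L has direction (-1, 1, -2) through (6, -5, 6).
A direction vector for L_1 is P_2 − R_2 = (12, 0, -6).
Common perpendicular direction n = (-1, 1, -2) × (12, 0, -6) = (-6, -30, -12).
With w = (2, 5, -8) − (6, -5, 6) = (-4, 10, -14), w · n = -108.
Since n ≠ 0 the lines are not parallel, and w · n = -108 ≠ 0 so they do not intersect; hence they are skew.
Distance = |w · n| / |n| = |-108| / √1080 ≈ 3.29.

3.29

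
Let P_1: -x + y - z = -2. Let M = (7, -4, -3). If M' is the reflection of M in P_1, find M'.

(3, 0, -7)

λ = (n·M − d)/|n|² = (-8 − (-2))/3 = -2.
Reflection = M − 2λn = (7, -4, -3) − (-4)·(-1, 1, -1) = (3, 0, -7).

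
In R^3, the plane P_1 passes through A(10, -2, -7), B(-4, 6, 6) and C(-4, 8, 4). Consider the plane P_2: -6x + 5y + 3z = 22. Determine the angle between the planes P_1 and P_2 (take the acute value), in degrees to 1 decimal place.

AB = (-14, 8, 13), AC = (-14, 10, 11); a normal to P_1 is AB × AC = (-42, -28, -28).
Using A: P_1 has equation -42x - 28y - 28z = -168.
cos θ = |n₁·n₂| / (|n₁||n₂|) = |28| / (√3332 · √70).
θ = arccos(0.05798) ≈ 86.7°.

86.7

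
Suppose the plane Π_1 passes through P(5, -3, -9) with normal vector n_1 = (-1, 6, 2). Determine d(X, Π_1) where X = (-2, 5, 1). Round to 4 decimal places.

Π_1: n_1·r = n_1·P gives -x + 6y + 2z = -41.
n·X − d = (-1)·(-2) + (6)·(5) + (2)·(1) − (-41) = 75; |n| = √41.
Distance = |75| / √41 = 75/√41 ≈ 11.7130.

11.7130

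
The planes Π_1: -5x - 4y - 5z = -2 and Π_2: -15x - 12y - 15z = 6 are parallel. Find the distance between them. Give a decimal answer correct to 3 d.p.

0.492

Rescale Π_2 by 1/3: -5x - 4y - 5z = 2. Then distance = |-2 − 2| / √66 ≈ 0.492.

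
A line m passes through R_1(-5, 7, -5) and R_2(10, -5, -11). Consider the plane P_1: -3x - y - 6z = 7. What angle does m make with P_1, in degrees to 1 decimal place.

A direction vector for m is R_2 − R_1 = (15, -12, -6).
sin θ = |n·v| / (|n||v|) = |3| / (√46 · √405) = 0.02198.
θ ≈ 1.3°.

1.3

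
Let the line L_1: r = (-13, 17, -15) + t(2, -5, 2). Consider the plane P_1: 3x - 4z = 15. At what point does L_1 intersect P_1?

Substitute r = (-13, 17, -15) + t(2, -5, 2) into the plane: 21 + (-2)t = 15, so t = 3.
Intersection: (-13, 17, -15) + 3·(2, -5, 2) = (-7, 2, -9).

(-7, 2, -9)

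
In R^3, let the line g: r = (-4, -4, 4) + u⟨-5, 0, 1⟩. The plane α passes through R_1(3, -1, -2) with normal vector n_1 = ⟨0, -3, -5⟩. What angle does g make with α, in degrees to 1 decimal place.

9.7

α: n_1·r = n_1·R_1 gives -3y - 5z = 13.
sin θ = |n·v| / (|n||v|) = |-5| / (√34 · √26) = 0.16817.
θ ≈ 9.7°.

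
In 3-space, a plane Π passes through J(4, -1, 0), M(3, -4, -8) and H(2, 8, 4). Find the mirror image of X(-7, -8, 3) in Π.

JM = (-1, -3, -8), JH = (-2, 9, 4); a normal to Π is JM × JH = (60, 20, -15).
Using J: Π has equation 60x + 20y - 15z = 220.
λ = (n·X − d)/|n|² = (-625 − 220)/4225 = -1/5.
Reflection = X − 2λn = (-7, -8, 3) − (-2/5)·(60, 20, -15) = (17, 0, -3).

(17, 0, -3)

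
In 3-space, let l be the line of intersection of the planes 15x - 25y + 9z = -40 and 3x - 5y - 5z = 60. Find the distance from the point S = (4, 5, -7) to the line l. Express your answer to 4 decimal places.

4.9557

Direction of l: (15, -25, 9) × (3, -5, -5) = (170, 102, 0).
A point on l: solving the two plane equations with x = 10 gives (10, 4, -10).
Taking (10, 4, -10) on l with direction v = (170, 102, 0): w = S − (10, 4, -10) = (-6, 1, 3), and w × v = (-306, 510, -782).
Distance = |w × v| / |v| = √965260 / √39304 ≈ 4.9557.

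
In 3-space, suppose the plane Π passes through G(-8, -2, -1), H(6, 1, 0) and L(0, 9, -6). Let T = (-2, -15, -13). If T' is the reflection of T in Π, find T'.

GH = (14, 3, 1), GL = (8, 11, -5); a normal to Π is GH × GL = (-26, 78, 130).
Using G: Π has equation -26x + 78y + 130z = -78.
λ = (n·T − d)/|n|² = (-2808 − (-78))/23660 = -3/26.
Reflection = T − 2λn = (-2, -15, -13) − (-3/13)·(-26, 78, 130) = (-8, 3, 17).

(-8, 3, 17)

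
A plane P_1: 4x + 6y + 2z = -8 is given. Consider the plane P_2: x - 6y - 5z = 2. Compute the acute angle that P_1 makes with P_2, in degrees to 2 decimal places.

cos θ = |n₁·n₂| / (|n₁||n₂|) = |-42| / (√56 · √62).
θ = arccos(0.71279) ≈ 44.54°.

44.54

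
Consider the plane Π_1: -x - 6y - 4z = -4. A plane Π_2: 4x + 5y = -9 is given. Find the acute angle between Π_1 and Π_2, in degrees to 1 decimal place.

cos θ = |n₁·n₂| / (|n₁||n₂|) = |-34| / (√53 · √41).
θ = arccos(0.72937) ≈ 43.2°.

43.2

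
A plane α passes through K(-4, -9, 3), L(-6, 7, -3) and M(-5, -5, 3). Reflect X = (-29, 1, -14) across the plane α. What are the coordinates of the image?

(19, 13, 2)

KL = (-2, 16, -6), KM = (-1, 4, 0); a normal to α is KL × KM = (24, 6, 8).
Using K: α has equation 24x + 6y + 8z = -126.
λ = (n·X − d)/|n|² = (-802 − (-126))/676 = -1.
Reflection = X − 2λn = (-29, 1, -14) − (-2)·(24, 6, 8) = (19, 13, 2).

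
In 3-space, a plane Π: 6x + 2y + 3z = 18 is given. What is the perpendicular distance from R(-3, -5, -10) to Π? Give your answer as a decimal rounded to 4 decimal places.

n·R − d = (6)·(-3) + (2)·(-5) + (3)·(-10) − 18 = -76; |n| = √49.
Distance = |-76| / √49 = 76/√49 ≈ 10.8571.

10.8571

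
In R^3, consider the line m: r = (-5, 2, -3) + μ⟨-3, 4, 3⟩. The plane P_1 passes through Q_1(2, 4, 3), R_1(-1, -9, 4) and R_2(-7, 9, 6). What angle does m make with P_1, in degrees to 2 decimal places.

18.99

Q_1R_1 = (-3, -13, 1), Q_1R_2 = (-9, 5, 3); a normal to P_1 is Q_1R_1 × Q_1R_2 = (-44, 0, -132).
Using Q_1: P_1 has equation -44x - 132z = -484.
sin θ = |n·v| / (|n||v|) = |-264| / (√19360 · √34) = 0.32540.
θ ≈ 18.99°.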